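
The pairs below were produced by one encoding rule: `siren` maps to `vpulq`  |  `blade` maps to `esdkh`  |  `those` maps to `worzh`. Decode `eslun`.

blink

Shifts by position in siren: pos 0: s→v (+3), pos 1: i→p (+7), pos 2: r→u (+3), pos 3: e→l (+7) — repeating every 2. A repeating key of period 2 is used — shifts +3, +7 over and over.
Decoding eslun: e−3=b, s−7=l, l−3=i, u−7=n, n−3=k.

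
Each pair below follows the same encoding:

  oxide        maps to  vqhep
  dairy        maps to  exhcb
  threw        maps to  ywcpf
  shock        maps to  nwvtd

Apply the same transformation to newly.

Treating letters as 0–25, the rule is x ↦ 11x + 23 (mod 26).
For newly: n(13)→11·13+23≡10=k; e(4)→11·4+23≡15=p; w(22)→11·22+23≡5=f; l(11)→11·11+23≡14=o; y(24)→11·24+23≡1=b (all mod 26).

kpfob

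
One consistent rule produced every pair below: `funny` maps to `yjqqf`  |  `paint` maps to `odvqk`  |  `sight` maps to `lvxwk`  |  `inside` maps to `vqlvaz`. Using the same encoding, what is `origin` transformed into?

pmvxvq

f(5)→y(24) and u(20)→j(9) fit y≡25x+3 (mod 26); the inverse of 25 mod 26 is 25. Treating letters as 0–25, the rule is x ↦ 25x + 3 (mod 26).
For origin: o(14)→25·14+3≡15=p; r(17)→25·17+3≡12=m; i(8)→25·8+3≡21=v; g(6)→25·6+3≡23=x; i(8)→25·8+3≡21=v; n(13)→25·13+3≡16=q (all mod 26).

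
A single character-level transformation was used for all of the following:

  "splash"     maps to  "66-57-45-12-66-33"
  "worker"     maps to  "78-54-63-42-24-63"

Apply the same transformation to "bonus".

s(#19)→66 and p(#16)→57: differences scale by 3, so n = 3·pos + 9. With a=1..z=26, the number is 3·pos + 9.
On bonus: b=2→15, o=15→54, n=14→51, u=21→72, s=19→66.

15-54-51-72-66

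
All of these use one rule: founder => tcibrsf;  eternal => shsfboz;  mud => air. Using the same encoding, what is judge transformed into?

Compare letters: f→t is +14, o→c is +14, u→i is +14 — a constant shift. It's a constant shift of +14 (ROT14).
For judge: j+14=x, u+14=i, d+14=r, g+14=u, e+14=s.

xirus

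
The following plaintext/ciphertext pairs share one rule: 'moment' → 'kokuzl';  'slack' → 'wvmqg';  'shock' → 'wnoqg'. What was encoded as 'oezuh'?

owner

m(12)→k(10) and o(14)→o(14) fit y≡15x+12 (mod 26); the inverse of 15 mod 26 is 7. Treating letters as 0–25, the rule is x ↦ 15x + 12 (mod 26).
Undoing it on oezuh: o(14)→7·(14−12)≡14=o; e(4)→7·(4−12)≡22=w; z(25)→7·(25−12)≡13=n; u(20)→7·(20−12)≡4=e; h(7)→7·(7−12)≡17=r (all mod 26).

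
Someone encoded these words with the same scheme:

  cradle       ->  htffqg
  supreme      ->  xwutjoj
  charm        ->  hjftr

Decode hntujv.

Shifts by position in cradle: pos 0: c→h (+5), pos 1: r→t (+2), pos 2: a→f (+5), pos 3: d→f (+2) — repeating every 2. A repeating key of period 2 is used — shifts +5, +2 over and over.
Undoing it on hntujv: h−5=c, n−2=l, t−5=o, u−2=s, j−5=e, v−2=t.

closet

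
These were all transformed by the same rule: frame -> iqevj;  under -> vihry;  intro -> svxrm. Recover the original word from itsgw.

The output letters match the input read backwards, each shifted +4: frame reversed is emarf. Read the word backwards and shift each letter +4.
Decoding itsgw: shift back: i−4=e, t−4=p, s−4=o, g−4=c, w−4=s → epocs; then reverse → scope.

scope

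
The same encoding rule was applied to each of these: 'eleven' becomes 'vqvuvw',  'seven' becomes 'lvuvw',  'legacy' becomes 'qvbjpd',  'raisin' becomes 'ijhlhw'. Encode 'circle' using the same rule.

e(4)→v(21) and l(11)→q(16) fit y≡3x+9 (mod 26); the inverse of 3 mod 26 is 9. Treating letters as 0–25, the rule is x ↦ 3x + 9 (mod 26).
Applying it to circle: c(2)→3·2+9≡15=p; i(8)→3·8+9≡7=h; r(17)→3·17+9≡8=i; c(2)→3·2+9≡15=p; l(11)→3·11+9≡16=q; e(4)→3·4+9≡21=v (all mod 26).

phipqv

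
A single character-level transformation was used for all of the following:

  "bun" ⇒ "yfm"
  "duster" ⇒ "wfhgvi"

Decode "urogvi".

filter

Each pair mirrors across the alphabet (b↔y, u↔f, n↔m): positions sum to 25. Each letter is replaced by its mirror in the alphabet: a↔z, b↔y, c↔x, and so on (the Atbash cipher).
Reversing it on urogvi: u↔f, r↔i, o↔l, g↔t, v↔e, i↔r.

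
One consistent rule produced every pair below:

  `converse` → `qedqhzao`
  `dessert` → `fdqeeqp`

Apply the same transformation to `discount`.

The output letters match the input read backwards, each shifted +12: converse reversed is esrevnoc. The word is reversed, then every letter is shifted forward by 12.
Applying it to discount: reverse → tnuocsid; then shift: t+12=f, n+12=z, u+12=g, o+12=a, c+12=o, s+12=e, i+12=u, d+12=p.

fzgaoeup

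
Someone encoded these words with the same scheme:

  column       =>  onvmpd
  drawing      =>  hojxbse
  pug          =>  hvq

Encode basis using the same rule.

tjtbc

The word is reversed, then every letter is shifted forward by 1.
For basis: reverse → sisab; then shift: s+1=t, i+1=j, s+1=t, a+1=b, b+1=c.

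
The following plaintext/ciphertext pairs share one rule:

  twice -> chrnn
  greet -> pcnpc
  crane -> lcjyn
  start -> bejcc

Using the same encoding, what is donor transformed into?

mzwza

A repeating key of period 2 is used — shifts +9, +11 over and over.
Applying it to donor: d+9=m, o+11=z, n+9=w, o+11=z, r+9=a.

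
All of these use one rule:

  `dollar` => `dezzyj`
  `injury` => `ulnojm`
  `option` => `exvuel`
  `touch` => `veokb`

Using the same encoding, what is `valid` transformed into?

hyzud

d(3)→d(3) and o(14)→e(4) fit y≡19x+24 (mod 26); the inverse of 19 mod 26 is 11. Treating letters as 0–25, the rule is x ↦ 19x + 24 (mod 26).
On valid: v(21)→19·21+24≡7=h; a(0)→19·0+24≡24=y; l(11)→19·11+24≡25=z; i(8)→19·8+24≡20=u; d(3)→19·3+24≡3=d (all mod 26).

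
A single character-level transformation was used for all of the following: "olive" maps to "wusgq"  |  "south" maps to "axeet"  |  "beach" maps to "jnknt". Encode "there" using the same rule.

bqocq

Each letter shifts forward by (position + 8), i.e. 8, 9, 10, … — the shift grows by one for each successive letter.
On there: t+8=b, h+9=q, e+10=o, r+11=c, e+12=q.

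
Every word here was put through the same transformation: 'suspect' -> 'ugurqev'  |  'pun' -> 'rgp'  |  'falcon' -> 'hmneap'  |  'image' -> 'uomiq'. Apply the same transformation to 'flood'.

The rule splits by letter class: vowels +12, consonants +2.
Applying it to flood: f(cons)+2=h, l(cons)+2=n, o(vowel)+12=a, o(vowel)+12=a, d(cons)+2=f.

hnaaf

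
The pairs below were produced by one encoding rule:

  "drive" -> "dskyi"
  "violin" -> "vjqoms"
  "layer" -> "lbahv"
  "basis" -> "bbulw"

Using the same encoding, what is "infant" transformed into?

In drive: d→d is +0, r→s is +1, i→k is +2, v→y is +3 — the shift increases by 1 each position. Each letter shifts forward by its position index (0, 1, 2, …) — the shift grows by one for each successive letter.
Applying it to infant: i+0=i, n+1=o, f+2=h, a+3=d, n+4=r, t+5=y.

iohdry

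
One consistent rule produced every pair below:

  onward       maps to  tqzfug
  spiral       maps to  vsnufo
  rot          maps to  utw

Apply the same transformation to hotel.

ktwjo

The shift depends on letter class: consonant n→q is +3, but vowel o→t is +5. The rule splits by letter class: vowels +5, consonants +3.
For hotel: h(cons)+3=k, o(vowel)+5=t, t(cons)+3=w, e(vowel)+5=j, l(cons)+3=o.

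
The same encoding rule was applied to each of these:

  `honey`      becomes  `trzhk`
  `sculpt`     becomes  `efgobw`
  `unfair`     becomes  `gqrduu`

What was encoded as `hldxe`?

virus

Shifts by position in honey: pos 0: h→t (+12), pos 1: o→r (+3), pos 2: n→z (+12), pos 3: e→h (+3) — repeating every 2. A repeating key of period 2 is used — shifts +12, +3 over and over.
Reversing it on hldxe: h−12=v, l−3=i, d−12=r, x−3=u, e−12=s.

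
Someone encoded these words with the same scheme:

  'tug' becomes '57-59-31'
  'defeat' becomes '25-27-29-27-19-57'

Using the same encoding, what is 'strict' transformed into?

55-57-53-35-23-57

t(#20)→57 and u(#21)→59: differences scale by 2, so n = 2·pos + 17. With a=1..z=26, the number is 2·pos + 17.
Applying it to strict: s=19→55, t=20→57, r=18→53, i=9→35, c=3→23, t=20→57.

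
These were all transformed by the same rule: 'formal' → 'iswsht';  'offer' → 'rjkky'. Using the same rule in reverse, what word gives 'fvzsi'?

Each letter shifts forward by (position + 3), i.e. 3, 4, 5, … — the shift grows by one for each successive letter.
Undoing it on fvzsi: f−3=c, v−4=r, z−5=u, s−6=m, i−7=b.

crumb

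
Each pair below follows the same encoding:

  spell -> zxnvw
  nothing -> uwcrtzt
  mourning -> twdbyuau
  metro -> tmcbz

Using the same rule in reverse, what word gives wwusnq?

In spell: s→z is +7, p→x is +8, e→n is +9, l→v is +10 — the shift increases by 1 each position. Letter i (0-indexed) is shifted by i+7, so successive shifts are 7, 8, 9, ….
Undoing it on wwusnq: w−7=p, w−8=o, u−9=l, s−10=i, n−11=c, q−12=e.

police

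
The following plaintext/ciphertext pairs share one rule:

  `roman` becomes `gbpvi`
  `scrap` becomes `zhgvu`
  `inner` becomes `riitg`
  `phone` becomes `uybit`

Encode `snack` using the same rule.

zivhd

r(17)→g(6) and o(14)→b(1) fit y≡19x+21 (mod 26); the inverse of 19 mod 26 is 11. This is an affine cipher: with a=0,…,z=25, each position x becomes (19x+21) mod 26.
On snack: s(18)→19·18+21≡25=z; n(13)→19·13+21≡8=i; a(0)→19·0+21≡21=v; c(2)→19·2+21≡7=h; k(10)→19·10+21≡3=d (all mod 26).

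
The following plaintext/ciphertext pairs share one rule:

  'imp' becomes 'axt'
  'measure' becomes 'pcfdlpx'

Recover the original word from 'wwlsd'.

shall

Two steps: reverse the string, then apply a Caesar shift of +11.
Decoding wwlsd: shift back: w−11=l, w−11=l, l−11=a, s−11=h, d−11=s → llahs; then reverse → shall.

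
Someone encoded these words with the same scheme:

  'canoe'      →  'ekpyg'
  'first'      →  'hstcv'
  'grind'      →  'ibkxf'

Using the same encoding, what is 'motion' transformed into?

Shifts by position in canoe: pos 0: c→e (+2), pos 1: a→k (+10), pos 2: n→p (+2), pos 3: o→y (+10) — repeating every 2. The shifts repeat in a cycle of length 2: positions 0,1,… shift by +2, +10, then the pattern repeats.
Applying it to motion: m+2=o, o+10=y, t+2=v, i+10=s, o+2=q, n+10=x.

oyvsqx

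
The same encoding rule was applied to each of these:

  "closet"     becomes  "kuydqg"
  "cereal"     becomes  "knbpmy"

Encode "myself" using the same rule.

In closet: c→k is +8, l→u is +9, o→y is +10, s→d is +11 — the shift increases by 1 each position. Each letter shifts forward by (position + 8), i.e. 8, 9, 10, … — the shift grows by one for each successive letter.
Applying it to myself: m+8=u, y+9=h, s+10=c, e+11=p, l+12=x, f+13=s.

uhcpxs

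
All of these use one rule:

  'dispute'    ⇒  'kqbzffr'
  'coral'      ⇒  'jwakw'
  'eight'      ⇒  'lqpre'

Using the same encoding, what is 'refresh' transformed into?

ymobpeu

In dispute: d→k is +7, i→q is +8, s→b is +9, p→z is +10 — the shift increases by 1 each position. Each letter shifts forward by (position + 7), i.e. 7, 8, 9, … — the shift grows by one for each successive letter.
On refresh: r+7=y, e+8=m, f+9=o, r+10=b, e+11=p, s+12=e, h+13=u.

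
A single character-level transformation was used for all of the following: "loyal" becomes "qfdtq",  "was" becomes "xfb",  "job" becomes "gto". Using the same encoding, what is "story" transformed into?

dwtyx

The output letters match the input read backwards, each shifted +5: loyal reversed is layol. The word is reversed, then every letter is shifted forward by 5.
Applying it to story: reverse → yrots; then shift: y+5=d, r+5=w, o+5=t, t+5=y, s+5=x.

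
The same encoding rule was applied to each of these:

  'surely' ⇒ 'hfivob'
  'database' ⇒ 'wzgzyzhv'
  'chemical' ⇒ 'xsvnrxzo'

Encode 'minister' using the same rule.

nrmrhgvi

Each pair mirrors across the alphabet (s↔h, u↔f, r↔i): positions sum to 25. Letters are reflected about the middle of the alphabet (position → 25−position): Atbash.
On minister: m↔n, i↔r, n↔m, i↔r, s↔h, t↔g, e↔v, r↔i.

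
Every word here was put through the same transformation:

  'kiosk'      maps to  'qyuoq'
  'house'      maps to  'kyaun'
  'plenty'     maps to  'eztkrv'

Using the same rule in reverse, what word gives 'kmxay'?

surge

The output letters match the input read backwards, each shifted +6: kiosk reversed is ksoik. Read the word backwards and shift each letter +6.
Decoding kmxay: shift back: k−6=e, m−6=g, x−6=r, a−6=u, y−6=s → egrus; then reverse → surge.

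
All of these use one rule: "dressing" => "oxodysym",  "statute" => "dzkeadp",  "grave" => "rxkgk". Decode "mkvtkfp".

believe

Shifts by position in dressing: pos 0: d→o (+11), pos 1: r→x (+6), pos 2: e→o (+10), pos 3: s→d (+11), pos 4: s→y (+6), pos 5: i→s (+10) — repeating every 3. It's a Vigenère-style cipher with numeric key [11,6,10]: position i shifts by key[i mod 3].
Decoding mkvtkfp: m−11=b, k−6=e, v−10=l, t−11=i, k−6=e, f−10=v, p−11=e.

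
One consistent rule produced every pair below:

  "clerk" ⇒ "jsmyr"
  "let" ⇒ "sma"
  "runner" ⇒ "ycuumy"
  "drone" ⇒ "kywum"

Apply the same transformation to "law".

The shift depends on letter class: consonant c→j is +7, but vowel e→m is +8. Two shifts are in play — +8 for a/e/i/o/u, +7 for every other letter.
On law: l(cons)+7=s, a(vowel)+8=i, w(cons)+7=d.

sid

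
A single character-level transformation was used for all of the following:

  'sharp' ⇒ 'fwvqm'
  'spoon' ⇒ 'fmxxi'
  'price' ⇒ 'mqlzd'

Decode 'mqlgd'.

prize

s(18)→f(5) and h(7)→w(22) fit y≡15x+21 (mod 26); the inverse of 15 mod 26 is 7. This is an affine cipher: with a=0,…,z=25, each position x becomes (15x+21) mod 26.
Decoding mqlgd: m(12)→7·(12−21)≡15=p; q(16)→7·(16−21)≡17=r; l(11)→7·(11−21)≡8=i; g(6)→7·(6−21)≡25=z; d(3)→7·(3−21)≡4=e (all mod 26).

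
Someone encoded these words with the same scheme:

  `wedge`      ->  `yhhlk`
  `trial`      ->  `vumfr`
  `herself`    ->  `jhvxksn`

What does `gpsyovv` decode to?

In wedge: w→y is +2, e→h is +3, d→h is +4, g→l is +5 — the shift increases by 1 each position. Each letter shifts forward by (position + 2), i.e. 2, 3, 4, … — the shift grows by one for each successive letter.
Decoding gpsyovv: g−2=e, p−3=m, s−4=o, y−5=t, o−6=i, v−7=o, v−8=n.

emotion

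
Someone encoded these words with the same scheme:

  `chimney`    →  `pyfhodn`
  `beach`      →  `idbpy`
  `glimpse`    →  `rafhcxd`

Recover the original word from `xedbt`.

steak

Treating letters as 0–25, the rule is x ↦ 7x + 1 (mod 26).
Reversing it on xedbt: x(23)→15·(23−1)≡18=s; e(4)→15·(4−1)≡19=t; d(3)→15·(3−1)≡4=e; b(1)→15·(1−1)≡0=a; t(19)→15·(19−1)≡10=k (all mod 26).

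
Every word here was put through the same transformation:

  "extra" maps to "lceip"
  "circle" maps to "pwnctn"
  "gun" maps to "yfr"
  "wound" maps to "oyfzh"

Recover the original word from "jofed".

The output letters match the input read backwards, each shifted +11: extra reversed is artxe. Read the word backwards and shift each letter +11.
Reversing it on jofed: shift back: j−11=y, o−11=d, f−11=u, e−11=t, d−11=s → yduts; then reverse → study.

study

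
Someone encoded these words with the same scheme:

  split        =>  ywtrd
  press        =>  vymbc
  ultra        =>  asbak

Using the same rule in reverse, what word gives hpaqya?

bishop

The shift increases by 1 at each position, starting from +6: 6, 7, 8, ….
Decoding hpaqya: h−6=b, p−7=i, a−8=s, q−9=h, y−10=o, a−11=p.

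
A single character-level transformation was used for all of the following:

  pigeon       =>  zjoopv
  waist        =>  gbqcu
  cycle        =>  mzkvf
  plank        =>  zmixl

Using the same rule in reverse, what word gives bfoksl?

regard

Shifts by position in pigeon: pos 0: p→z (+10), pos 1: i→j (+1), pos 2: g→o (+8), pos 3: e→o (+10), pos 4: o→p (+1), pos 5: n→v (+8) — repeating every 3. A repeating key of period 3 is used — shifts +10, +1, +8 over and over.
Undoing it on bfoksl: b−10=r, f−1=e, o−8=g, k−10=a, s−1=r, l−8=d.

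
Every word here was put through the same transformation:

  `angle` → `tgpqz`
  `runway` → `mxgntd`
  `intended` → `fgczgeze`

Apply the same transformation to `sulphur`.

hxqwkxm

a(0)→t(19) and n(13)→g(6) fit y≡21x+19 (mod 26); the inverse of 21 mod 26 is 5. This is an affine cipher: with a=0,…,z=25, each position x becomes (21x+19) mod 26.
On sulphur: s(18)→21·18+19≡7=h; u(20)→21·20+19≡23=x; l(11)→21·11+19≡16=q; p(15)→21·15+19≡22=w; h(7)→21·7+19≡10=k; u(20)→21·20+19≡23=x; r(17)→21·17+19≡12=m (all mod 26).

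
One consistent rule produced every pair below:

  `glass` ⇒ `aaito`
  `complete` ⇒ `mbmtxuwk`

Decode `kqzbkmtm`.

electric

The word is reversed, then every letter is shifted forward by 8.
Undoing it on kqzbkmtm: shift back: k−8=c, q−8=i, z−8=r, b−8=t, k−8=c, m−8=e, t−8=l, m−8=e → cirtcele; then reverse → electric.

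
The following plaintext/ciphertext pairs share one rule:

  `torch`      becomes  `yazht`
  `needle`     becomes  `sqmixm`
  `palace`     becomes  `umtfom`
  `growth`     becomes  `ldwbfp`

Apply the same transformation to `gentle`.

lqvyxm

Shifts by position in torch: pos 0: t→y (+5), pos 1: o→a (+12), pos 2: r→z (+8), pos 3: c→h (+5), pos 4: h→t (+12) — repeating every 3. A repeating key of period 3 is used — shifts +5, +12, +8 over and over.
Applying it to gentle: g+5=l, e+12=q, n+8=v, t+5=y, l+12=x, e+8=m.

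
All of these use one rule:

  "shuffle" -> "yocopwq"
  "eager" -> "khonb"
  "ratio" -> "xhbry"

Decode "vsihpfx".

The shift increases by 1 at each position, starting from +6: 6, 7, 8, ….
Reversing it on vsihpfx: v−6=p, s−7=l, i−8=a, h−9=y, p−10=f, f−11=u, x−12=l.

playful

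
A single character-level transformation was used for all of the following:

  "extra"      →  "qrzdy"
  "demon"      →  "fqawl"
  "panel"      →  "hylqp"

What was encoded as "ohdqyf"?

e(4)→q(16) and x(23)→r(17) fit y≡11x+24 (mod 26); the inverse of 11 mod 26 is 19. Each letter's alphabet position (a=0..z=25) is mapped through 11·x+24 mod 26 — an affine cipher.
Undoing it on ohdqyf: o(14)→19·(14−24)≡18=s; h(7)→19·(7−24)≡15=p; d(3)→19·(3−24)≡17=r; q(16)→19·(16−24)≡4=e; y(24)→19·(24−24)≡0=a; f(5)→19·(5−24)≡3=d (all mod 26).

spread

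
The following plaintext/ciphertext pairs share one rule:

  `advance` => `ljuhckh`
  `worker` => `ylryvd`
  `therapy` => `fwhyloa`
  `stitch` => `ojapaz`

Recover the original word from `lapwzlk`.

Read the word backwards and shift each letter +7.
Decoding lapwzlk: shift back: l−7=e, a−7=t, p−7=i, w−7=p, z−7=s, l−7=e, k−7=d → etipsed; then reverse → despite.

despite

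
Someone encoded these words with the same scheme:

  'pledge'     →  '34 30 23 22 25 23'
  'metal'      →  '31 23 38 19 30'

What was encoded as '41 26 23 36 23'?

where

p is letter #16 and maps to 34: an offset of 18. Letters become their 1-based position plus 18 (so a→19, b→20, …).
Decoding 41 26 23 36 23: 41→(41−18)÷1=23=w, 26→(26−18)÷1=8=h, 23→(23−18)÷1=5=e, 36→(36−18)÷1=18=r, 23→(23−18)÷1=5=e.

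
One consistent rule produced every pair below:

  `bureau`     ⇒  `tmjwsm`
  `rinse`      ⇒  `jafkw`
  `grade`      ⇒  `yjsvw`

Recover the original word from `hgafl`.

Compare letters: b→t is +18, u→m is +18, r→j is +18 — a constant shift. Each letter is shifted forward by 18 in the alphabet (a Caesar shift of +18).
Decoding hgafl: h−18=p, g−18=o, a−18=i, f−18=n, l−18=t.

point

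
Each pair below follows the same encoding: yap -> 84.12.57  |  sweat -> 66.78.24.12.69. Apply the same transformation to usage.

72.66.12.30.24

y(#25)→84 and a(#1)→12: differences scale by 3, so n = 3·pos + 9. Each letter becomes 3×(its alphabet position, a=1..z=26) + 9.
On usage: u=21→72, s=19→66, a=1→12, g=7→30, e=5→24.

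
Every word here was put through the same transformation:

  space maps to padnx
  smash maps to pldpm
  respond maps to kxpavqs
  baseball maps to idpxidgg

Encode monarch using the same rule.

lvqdknm

Each letter's alphabet position (a=0..z=25) is mapped through 5·x+3 mod 26 — an affine cipher.
For monarch: m(12)→5·12+3≡11=l; o(14)→5·14+3≡21=v; n(13)→5·13+3≡16=q; a(0)→5·0+3≡3=d; r(17)→5·17+3≡10=k; c(2)→5·2+3≡13=n; h(7)→5·7+3≡12=m (all mod 26).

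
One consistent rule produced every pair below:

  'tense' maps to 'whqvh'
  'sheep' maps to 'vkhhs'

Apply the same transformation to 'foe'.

irh

Compare letters: t→w is +3, e→h is +3, n→q is +3 — a constant shift. Each letter is shifted forward by 3 in the alphabet (a Caesar shift of +3).
On foe: f+3=i, o+3=r, e+3=h.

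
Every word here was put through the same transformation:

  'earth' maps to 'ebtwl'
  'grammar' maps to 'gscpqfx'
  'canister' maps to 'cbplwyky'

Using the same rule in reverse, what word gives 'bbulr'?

basin

In earth: e→e is +0, a→b is +1, r→t is +2, t→w is +3 — the shift increases by 1 each position. Letter i (0-indexed) is shifted by i+0, so successive shifts are 0, 1, 2, ….
Reversing it on bbulr: b−0=b, b−1=a, u−2=s, l−3=i, r−4=n.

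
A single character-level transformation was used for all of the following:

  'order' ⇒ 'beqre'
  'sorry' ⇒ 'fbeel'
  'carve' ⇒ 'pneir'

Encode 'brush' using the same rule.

oehfu

Compare letters: o→b is +13, r→e is +13, d→q is +13 — a constant shift. It's a constant shift of +13 (ROT13).
On brush: b+13=o, r+13=e, u+13=h, s+13=f, h+13=u.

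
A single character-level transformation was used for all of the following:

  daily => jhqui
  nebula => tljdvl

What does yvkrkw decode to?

social

The shift increases by 1 at each position, starting from +6: 6, 7, 8, ….
Undoing it on yvkrkw: y−6=s, v−7=o, k−8=c, r−9=i, k−10=a, w−11=l.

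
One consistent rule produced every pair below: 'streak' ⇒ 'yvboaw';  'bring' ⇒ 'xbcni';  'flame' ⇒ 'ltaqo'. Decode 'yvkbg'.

This is an affine cipher: with a=0,…,z=25, each position x becomes (23x+0) mod 26.
Undoing it on yvkbg: y(24)→17·(24−0)≡18=s; v(21)→17·(21−0)≡19=t; k(10)→17·(10−0)≡14=o; b(1)→17·(1−0)≡17=r; g(6)→17·(6−0)≡24=y (all mod 26).

story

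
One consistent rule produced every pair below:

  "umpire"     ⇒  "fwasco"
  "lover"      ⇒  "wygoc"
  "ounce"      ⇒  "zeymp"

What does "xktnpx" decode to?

maiden

Shifts by position in umpire: pos 0: u→f (+11), pos 1: m→w (+10), pos 2: p→a (+11), pos 3: i→s (+10) — repeating every 2. The shifts repeat in a cycle of length 2: positions 0,1,… shift by +11, +10, then the pattern repeats.
Undoing it on xktnpx: x−11=m, k−10=a, t−11=i, n−10=d, p−11=e, x−10=n.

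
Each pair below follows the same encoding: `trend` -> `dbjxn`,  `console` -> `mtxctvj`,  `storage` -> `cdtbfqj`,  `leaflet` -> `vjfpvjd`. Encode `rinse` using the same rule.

bnxcj

The shift depends on letter class: consonant t→d is +10, but vowel e→j is +5. Vowels shift forward by 5 and consonants shift forward by 10.
Applying it to rinse: r(cons)+10=b, i(vowel)+5=n, n(cons)+10=x, s(cons)+10=c, e(vowel)+5=j.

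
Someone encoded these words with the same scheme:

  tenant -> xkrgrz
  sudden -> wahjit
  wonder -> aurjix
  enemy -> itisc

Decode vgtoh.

Shifts by position in tenant: pos 0: t→x (+4), pos 1: e→k (+6), pos 2: n→r (+4), pos 3: a→g (+6) — repeating every 2. It's a Vigenère-style cipher with numeric key [4,6]: position i shifts by key[i mod 2].
Undoing it on vgtoh: v−4=r, g−6=a, t−4=p, o−6=i, h−4=d.

rapid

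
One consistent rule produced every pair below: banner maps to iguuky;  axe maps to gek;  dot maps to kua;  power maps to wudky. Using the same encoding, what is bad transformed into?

The shift depends on letter class: consonant b→i is +7, but vowel a→g is +6. Two shifts are in play — +6 for a/e/i/o/u, +7 for every other letter.
On bad: b(cons)+7=i, a(vowel)+6=g, d(cons)+7=k.

igk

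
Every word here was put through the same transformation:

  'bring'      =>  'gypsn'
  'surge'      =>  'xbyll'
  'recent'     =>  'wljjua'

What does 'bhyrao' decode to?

warmth

Shifts by position in bring: pos 0: b→g (+5), pos 1: r→y (+7), pos 2: i→p (+7), pos 3: n→s (+5), pos 4: g→n (+7) — repeating every 3. A repeating key of period 3 is used — shifts +5, +7, +7 over and over.
Undoing it on bhyrao: b−5=w, h−7=a, y−7=r, r−5=m, a−7=t, o−7=h.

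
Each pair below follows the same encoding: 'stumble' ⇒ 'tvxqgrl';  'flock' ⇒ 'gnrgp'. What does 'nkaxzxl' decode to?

Each letter shifts forward by (position + 1), i.e. 1, 2, 3, … — the shift grows by one for each successive letter.
Reversing it on nkaxzxl: n−1=m, k−2=i, a−3=x, x−4=t, z−5=u, x−6=r, l−7=e.

mixture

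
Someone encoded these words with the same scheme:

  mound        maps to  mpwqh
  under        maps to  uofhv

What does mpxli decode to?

In mound: m→m is +0, o→p is +1, u→w is +2, n→q is +3 — the shift increases by 1 each position. Each letter shifts forward by its position index (0, 1, 2, …) — the shift grows by one for each successive letter.
Undoing it on mpxli: m−0=m, p−1=o, x−2=v, l−3=i, i−4=e.

movie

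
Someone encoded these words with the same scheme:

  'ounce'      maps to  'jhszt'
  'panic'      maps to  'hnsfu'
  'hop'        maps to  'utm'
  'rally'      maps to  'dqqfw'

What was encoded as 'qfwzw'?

rural

The output letters match the input read backwards, each shifted +5: ounce reversed is ecnuo. Read the word backwards and shift each letter +5.
Undoing it on qfwzw: shift back: q−5=l, f−5=a, w−5=r, z−5=u, w−5=r → larur; then reverse → rural.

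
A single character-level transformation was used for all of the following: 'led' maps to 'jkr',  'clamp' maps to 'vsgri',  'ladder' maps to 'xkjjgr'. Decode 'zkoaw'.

quiet

The output letters match the input read backwards, each shifted +6: led reversed is del. The word is reversed, then every letter is shifted forward by 6.
Decoding zkoaw: shift back: z−6=t, k−6=e, o−6=i, a−6=u, w−6=q → teiuq; then reverse → quiet.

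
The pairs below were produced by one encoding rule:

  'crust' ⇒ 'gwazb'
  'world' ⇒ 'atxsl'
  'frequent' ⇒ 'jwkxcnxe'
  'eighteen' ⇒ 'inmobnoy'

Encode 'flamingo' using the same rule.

In crust: c→g is +4, r→w is +5, u→a is +6, s→z is +7 — the shift increases by 1 each position. The shift increases by 1 at each position, starting from +4: 4, 5, 6, ….
On flamingo: f+4=j, l+5=q, a+6=g, m+7=t, i+8=q, n+9=w, g+10=q, o+11=z.

jqgtqwqz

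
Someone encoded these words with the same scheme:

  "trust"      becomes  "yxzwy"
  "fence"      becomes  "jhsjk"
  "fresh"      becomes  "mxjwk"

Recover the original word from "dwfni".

The output letters match the input read backwards, each shifted +5: trust reversed is tsurt. Read the word backwards and shift each letter +5.
Decoding dwfni: shift back: d−5=y, w−5=r, f−5=a, n−5=i, i−5=d → yraid; then reverse → diary.

diary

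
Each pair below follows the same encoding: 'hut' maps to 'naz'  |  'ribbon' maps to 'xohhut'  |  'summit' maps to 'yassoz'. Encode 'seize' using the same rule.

Compare letters: h→n is +6, u→a is +6, t→z is +6 — a constant shift. Each letter is shifted forward by 6 in the alphabet (a Caesar shift of +6).
On seize: s+6=y, e+6=k, i+6=o, z+6=f, e+6=k.

ykofk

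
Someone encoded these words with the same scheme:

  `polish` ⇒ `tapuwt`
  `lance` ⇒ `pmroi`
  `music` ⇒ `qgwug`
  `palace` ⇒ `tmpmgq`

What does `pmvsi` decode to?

Shifts by position in polish: pos 0: p→t (+4), pos 1: o→a (+12), pos 2: l→p (+4), pos 3: i→u (+12) — repeating every 2. It's a Vigenère-style cipher with numeric key [4,12]: position i shifts by key[i mod 2].
Decoding pmvsi: p−4=l, m−12=a, v−4=r, s−12=g, i−4=e.

large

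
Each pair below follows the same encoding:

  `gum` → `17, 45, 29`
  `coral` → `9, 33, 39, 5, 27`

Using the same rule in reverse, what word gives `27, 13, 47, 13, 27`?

g(#7)→17 and u(#21)→45: differences scale by 2, so n = 2·pos + 3. Each letter becomes 2×(its alphabet position, a=1..z=26) + 3.
Decoding 27, 13, 47, 13, 27: 27→(27−3)÷2=12=l, 13→(13−3)÷2=5=e, 47→(47−3)÷2=22=v, 13→(13−3)÷2=5=e, 27→(27−3)÷2=12=l.

level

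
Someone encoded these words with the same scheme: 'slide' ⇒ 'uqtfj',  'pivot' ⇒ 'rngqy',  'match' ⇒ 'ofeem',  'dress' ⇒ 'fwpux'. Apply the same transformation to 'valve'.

Shifts by position in slide: pos 0: s→u (+2), pos 1: l→q (+5), pos 2: i→t (+11), pos 3: d→f (+2), pos 4: e→j (+5) — repeating every 3. A repeating key of period 3 is used — shifts +2, +5, +11 over and over.
For valve: v+2=x, a+5=f, l+11=w, v+2=x, e+5=j.

xfwxj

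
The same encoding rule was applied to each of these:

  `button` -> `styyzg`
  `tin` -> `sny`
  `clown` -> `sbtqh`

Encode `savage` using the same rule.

jlfafx

The output letters match the input read backwards, each shifted +5: button reversed is nottub. Read the word backwards and shift each letter +5.
On savage: reverse → egavas; then shift: e+5=j, g+5=l, a+5=f, v+5=a, a+5=f, s+5=x.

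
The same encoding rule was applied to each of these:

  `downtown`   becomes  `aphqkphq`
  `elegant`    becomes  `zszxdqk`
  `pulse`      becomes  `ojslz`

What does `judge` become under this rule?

d(3)→a(0) and o(14)→p(15) fit y≡25x+3 (mod 26); the inverse of 25 mod 26 is 25. Treating letters as 0–25, the rule is x ↦ 25x + 3 (mod 26).
On judge: j(9)→25·9+3≡20=u; u(20)→25·20+3≡9=j; d(3)→25·3+3≡0=a; g(6)→25·6+3≡23=x; e(4)→25·4+3≡25=z (all mod 26).

ujaxz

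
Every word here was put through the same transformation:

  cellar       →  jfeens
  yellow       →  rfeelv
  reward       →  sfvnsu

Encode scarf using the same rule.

c(2)→j(9) and e(4)→f(5) fit y≡11x+13 (mod 26); the inverse of 11 mod 26 is 19. This is an affine cipher: with a=0,…,z=25, each position x becomes (11x+13) mod 26.
Applying it to scarf: s(18)→11·18+13≡3=d; c(2)→11·2+13≡9=j; a(0)→11·0+13≡13=n; r(17)→11·17+13≡18=s; f(5)→11·5+13≡16=q (all mod 26).

djnsq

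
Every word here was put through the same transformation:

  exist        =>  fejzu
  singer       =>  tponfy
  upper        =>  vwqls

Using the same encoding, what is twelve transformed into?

udfswl

Shifts by position in exist: pos 0: e→f (+1), pos 1: x→e (+7), pos 2: i→j (+1), pos 3: s→z (+7) — repeating every 2. A repeating key of period 2 is used — shifts +1, +7 over and over.
Applying it to twelve: t+1=u, w+7=d, e+1=f, l+7=s, v+1=w, e+7=l.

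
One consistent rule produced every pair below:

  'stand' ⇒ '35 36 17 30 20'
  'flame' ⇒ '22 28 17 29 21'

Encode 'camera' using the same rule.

s is letter #19 and maps to 35: an offset of 16. The number is (letter's place in the alphabet, a=1) + 16.
Applying it to camera: c=3→19, a=1→17, m=13→29, e=5→21, r=18→34, a=1→17.

19 17 29 21 34 17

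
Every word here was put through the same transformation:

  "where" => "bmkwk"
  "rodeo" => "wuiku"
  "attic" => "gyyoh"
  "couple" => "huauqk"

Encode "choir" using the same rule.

hmuow

The shift depends on letter class: consonant w→b is +5, but vowel e→k is +6. The rule splits by letter class: vowels +6, consonants +5.
For choir: c(cons)+5=h, h(cons)+5=m, o(vowel)+6=u, i(vowel)+6=o, r(cons)+5=w.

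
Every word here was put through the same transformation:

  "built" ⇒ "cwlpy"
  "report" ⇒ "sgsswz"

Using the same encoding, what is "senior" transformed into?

tgqmtx

Each letter shifts forward by (position + 1), i.e. 1, 2, 3, … — the shift grows by one for each successive letter.
For senior: s+1=t, e+2=g, n+3=q, i+4=m, o+5=t, r+6=x.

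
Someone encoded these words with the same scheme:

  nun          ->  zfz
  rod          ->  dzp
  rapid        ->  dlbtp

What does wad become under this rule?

ilp

The shift depends on letter class: consonant n→z is +12, but vowel u→f is +11. Vowels shift forward by 11 and consonants shift forward by 12.
For wad: w(cons)+12=i, a(vowel)+11=l, d(cons)+12=p.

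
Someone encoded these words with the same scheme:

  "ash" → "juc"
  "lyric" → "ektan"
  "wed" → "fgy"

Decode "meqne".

Read the word backwards and shift each letter +2.
Decoding meqne: shift back: m−2=k, e−2=c, q−2=o, n−2=l, e−2=c → kcolc; then reverse → clock.

clock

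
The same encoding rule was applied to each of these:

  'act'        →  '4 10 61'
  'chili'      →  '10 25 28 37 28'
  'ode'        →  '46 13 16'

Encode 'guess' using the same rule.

a(#1)→4 and c(#3)→10: differences scale by 3, so n = 3·pos + 1. The formula is n = 3×(alphabet index, a=1) + 1.
Applying it to guess: g=7→22, u=21→64, e=5→16, s=19→58, s=19→58.

22 64 16 58 58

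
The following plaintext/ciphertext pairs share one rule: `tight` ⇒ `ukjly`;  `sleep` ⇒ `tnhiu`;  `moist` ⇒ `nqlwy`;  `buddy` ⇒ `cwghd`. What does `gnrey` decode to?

float

In tight: t→u is +1, i→k is +2, g→j is +3, h→l is +4 — the shift increases by 1 each position. The shift increases by 1 at each position, starting from +1: 1, 2, 3, ….
Undoing it on gnrey: g−1=f, n−2=l, r−3=o, e−4=a, y−5=t.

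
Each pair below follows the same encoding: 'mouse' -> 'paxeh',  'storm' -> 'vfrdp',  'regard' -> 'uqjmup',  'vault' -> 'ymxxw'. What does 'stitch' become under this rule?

Shifts by position in mouse: pos 0: m→p (+3), pos 1: o→a (+12), pos 2: u→x (+3), pos 3: s→e (+12) — repeating every 2. The shifts repeat in a cycle of length 2: positions 0,1,… shift by +3, +12, then the pattern repeats.
On stitch: s+3=v, t+12=f, i+3=l, t+12=f, c+3=f, h+12=t.

vflfft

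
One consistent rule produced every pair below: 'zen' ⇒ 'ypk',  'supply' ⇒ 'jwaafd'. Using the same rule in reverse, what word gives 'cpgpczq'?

The output letters match the input read backwards, each shifted +11: zen reversed is nez. Two steps: reverse the string, then apply a Caesar shift of +11.
Decoding cpgpczq: shift back: c−11=r, p−11=e, g−11=v, p−11=e, c−11=r, z−11=o, q−11=f → reverof; then reverse → forever.

forever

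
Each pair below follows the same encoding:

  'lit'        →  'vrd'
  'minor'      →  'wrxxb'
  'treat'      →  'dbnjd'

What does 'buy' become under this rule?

ldi

The shift depends on letter class: consonant l→v is +10, but vowel i→r is +9. The rule splits by letter class: vowels +9, consonants +10.
Applying it to buy: b(cons)+10=l, u(vowel)+9=d, y(cons)+10=i.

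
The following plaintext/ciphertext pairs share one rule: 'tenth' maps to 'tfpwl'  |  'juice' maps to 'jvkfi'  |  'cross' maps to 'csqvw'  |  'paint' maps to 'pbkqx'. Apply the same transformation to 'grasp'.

In tenth: t→t is +0, e→f is +1, n→p is +2, t→w is +3 — the shift increases by 1 each position. Letter i (0-indexed) is shifted by i+0, so successive shifts are 0, 1, 2, ….
For grasp: g+0=g, r+1=s, a+2=c, s+3=v, p+4=t.

gscvt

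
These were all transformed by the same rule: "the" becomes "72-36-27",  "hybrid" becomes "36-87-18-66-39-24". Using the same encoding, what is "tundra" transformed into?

t(#20)→72 and h(#8)→36: differences scale by 3, so n = 3·pos + 12. With a=1..z=26, the number is 3·pos + 12.
Applying it to tundra: t=20→72, u=21→75, n=14→54, d=4→24, r=18→66, a=1→15.

72-75-54-24-66-15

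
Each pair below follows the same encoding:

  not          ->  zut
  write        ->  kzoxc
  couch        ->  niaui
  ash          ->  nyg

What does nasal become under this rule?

rgygt

The output letters match the input read backwards, each shifted +6: not reversed is ton. Two steps: reverse the string, then apply a Caesar shift of +6.
On nasal: reverse → lasan; then shift: l+6=r, a+6=g, s+6=y, a+6=g, n+6=t.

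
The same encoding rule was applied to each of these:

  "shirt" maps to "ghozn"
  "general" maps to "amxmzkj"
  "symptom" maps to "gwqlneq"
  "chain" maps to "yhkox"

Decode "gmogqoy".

s(18)→g(6) and h(7)→h(7) fit y≡7x+10 (mod 26); the inverse of 7 mod 26 is 15. This is an affine cipher: with a=0,…,z=25, each position x becomes (7x+10) mod 26.
Undoing it on gmogqoy: g(6)→15·(6−10)≡18=s; m(12)→15·(12−10)≡4=e; o(14)→15·(14−10)≡8=i; g(6)→15·(6−10)≡18=s; q(16)→15·(16−10)≡12=m; o(14)→15·(14−10)≡8=i; y(24)→15·(24−10)≡2=c (all mod 26).

seismic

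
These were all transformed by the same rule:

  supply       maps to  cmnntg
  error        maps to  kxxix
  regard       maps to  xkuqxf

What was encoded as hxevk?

s(18)→c(2) and u(20)→m(12) fit y≡5x+16 (mod 26); the inverse of 5 mod 26 is 21. This is an affine cipher: with a=0,…,z=25, each position x becomes (5x+16) mod 26.
Decoding hxevk: h(7)→21·(7−16)≡19=t; x(23)→21·(23−16)≡17=r; e(4)→21·(4−16)≡8=i; v(21)→21·(21−16)≡1=b; k(10)→21·(10−16)≡4=e (all mod 26).

tribe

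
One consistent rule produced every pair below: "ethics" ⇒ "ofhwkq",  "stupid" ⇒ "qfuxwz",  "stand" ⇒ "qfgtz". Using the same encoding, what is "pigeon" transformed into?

xwsoit

e(4)→o(14) and t(19)→f(5) fit y≡15x+6 (mod 26); the inverse of 15 mod 26 is 7. This is an affine cipher: with a=0,…,z=25, each position x becomes (15x+6) mod 26.
For pigeon: p(15)→15·15+6≡23=x; i(8)→15·8+6≡22=w; g(6)→15·6+6≡18=s; e(4)→15·4+6≡14=o; o(14)→15·14+6≡8=i; n(13)→15·13+6≡19=t (all mod 26).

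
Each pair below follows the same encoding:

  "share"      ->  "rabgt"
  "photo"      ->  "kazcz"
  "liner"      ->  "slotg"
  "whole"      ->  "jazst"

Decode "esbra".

Treating letters as 0–25, the rule is x ↦ 11x + 1 (mod 26).
Undoing it on esbra: e(4)→19·(4−1)≡5=f; s(18)→19·(18−1)≡11=l; b(1)→19·(1−1)≡0=a; r(17)→19·(17−1)≡18=s; a(0)→19·(0−1)≡7=h (all mod 26).

flash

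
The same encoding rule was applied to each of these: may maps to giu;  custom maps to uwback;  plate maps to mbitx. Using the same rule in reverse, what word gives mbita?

slate

The output letters match the input read backwards, each shifted +8: may reversed is yam. The word is reversed, then every letter is shifted forward by 8.
Reversing it on mbita: shift back: m−8=e, b−8=t, i−8=a, t−8=l, a−8=s → etals; then reverse → slate.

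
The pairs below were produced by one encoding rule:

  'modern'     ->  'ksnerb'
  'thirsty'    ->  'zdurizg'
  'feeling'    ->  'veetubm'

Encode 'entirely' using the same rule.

Each letter's alphabet position (a=0..z=25) is mapped through 17·x+14 mod 26 — an affine cipher.
On entirely: e(4)→17·4+14≡4=e; n(13)→17·13+14≡1=b; t(19)→17·19+14≡25=z; i(8)→17·8+14≡20=u; r(17)→17·17+14≡17=r; e(4)→17·4+14≡4=e; l(11)→17·11+14≡19=t; y(24)→17·24+14≡6=g (all mod 26).

ebzuretg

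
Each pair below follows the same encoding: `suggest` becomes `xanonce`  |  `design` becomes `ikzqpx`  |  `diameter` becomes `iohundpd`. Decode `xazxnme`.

suspect

The shift increases by 1 at each position, starting from +5: 5, 6, 7, ….
Decoding xazxnme: x−5=s, a−6=u, z−7=s, x−8=p, n−9=e, m−10=c, e−11=t.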